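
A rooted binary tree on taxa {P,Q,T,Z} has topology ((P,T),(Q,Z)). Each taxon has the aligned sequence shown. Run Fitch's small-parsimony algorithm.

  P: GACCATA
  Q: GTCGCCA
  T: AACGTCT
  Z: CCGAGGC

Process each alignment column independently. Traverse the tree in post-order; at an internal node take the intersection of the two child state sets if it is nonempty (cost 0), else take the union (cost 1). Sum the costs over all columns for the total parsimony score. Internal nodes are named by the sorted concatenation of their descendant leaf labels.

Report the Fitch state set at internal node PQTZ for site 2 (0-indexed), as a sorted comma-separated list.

C

site 0, node PT: P={G} ∪ T={A} → {A,G} (+1)
site 0, node QZ: Q={G} ∪ Z={C} → {C,G} (+1)
site 0, node PQTZ: PT={A,G} ∩ QZ={C,G} → {G} (+0)
site 1, node PT: P={A} ∩ T={A} → {A} (+0)
site 1, node QZ: Q={T} ∪ Z={C} → {C,T} (+1)
site 1, node PQTZ: PT={A} ∪ QZ={C,T} → {A,C,T} (+1)
site 2, node PT: P={C} ∩ T={C} → {C} (+0)
site 2, node QZ: Q={C} ∪ Z={G} → {C,G} (+1)
site 2, node PQTZ: PT={C} ∩ QZ={C,G} → {C} (+0)
site 3, node PT: P={C} ∪ T={G} → {C,G} (+1)
site 3, node QZ: Q={G} ∪ Z={A} → {A,G} (+1)
site 3, node PQTZ: PT={C,G} ∩ QZ={A,G} → {G} (+0)
site 4, node PT: P={A} ∪ T={T} → {A,T} (+1)
site 4, node QZ: Q={C} ∪ Z={G} → {C,G} (+1)
site 4, node PQTZ: PT={A,T} ∪ QZ={C,G} → {A,C,G,T} (+1)
site 5, node PT: P={T} ∪ T={C} → {C,T} (+1)
site 5, node QZ: Q={C} ∪ Z={G} → {C,G} (+1)
site 5, node PQTZ: PT={C,T} ∩ QZ={C,G} → {C} (+0)
site 6, node PT: P={A} ∪ T={T} → {A,T} (+1)
site 6, node QZ: Q={A} ∪ Z={C} → {A,C} (+1)
site 6, node PQTZ: PT={A,T} ∩ QZ={A,C} → {A} (+0)
per-site changes: [2, 2, 1, 2, 3, 2, 2]; total = 14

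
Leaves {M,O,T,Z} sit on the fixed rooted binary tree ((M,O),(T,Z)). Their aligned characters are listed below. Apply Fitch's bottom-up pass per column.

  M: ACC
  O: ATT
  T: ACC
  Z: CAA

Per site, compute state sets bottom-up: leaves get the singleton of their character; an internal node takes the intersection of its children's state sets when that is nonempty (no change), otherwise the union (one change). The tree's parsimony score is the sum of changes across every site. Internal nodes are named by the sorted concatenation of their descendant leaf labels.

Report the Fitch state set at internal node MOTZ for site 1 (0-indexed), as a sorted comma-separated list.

C

[col 0] MO: children M:{A}, O:{A} ∩→ {A}; cost 0
[col 0] TZ: children T:{A}, Z:{C} ∪→ {A,C}; cost 1
[col 0] MOTZ: children MO:{A}, TZ:{A,C} ∩→ {A}; cost 0
[col 1] MO: children M:{C}, O:{T} ∪→ {C,T}; cost 1
[col 1] TZ: children T:{C}, Z:{A} ∪→ {A,C}; cost 1
[col 1] MOTZ: children MO:{C,T}, TZ:{A,C} ∩→ {C}; cost 0
[col 2] MO: children M:{C}, O:{T} ∪→ {C,T}; cost 1
[col 2] TZ: children T:{C}, Z:{A} ∪→ {A,C}; cost 1
[col 2] MOTZ: children MO:{C,T}, TZ:{A,C} ∩→ {C}; cost 0
per-site changes: [1, 2, 2]; total = 5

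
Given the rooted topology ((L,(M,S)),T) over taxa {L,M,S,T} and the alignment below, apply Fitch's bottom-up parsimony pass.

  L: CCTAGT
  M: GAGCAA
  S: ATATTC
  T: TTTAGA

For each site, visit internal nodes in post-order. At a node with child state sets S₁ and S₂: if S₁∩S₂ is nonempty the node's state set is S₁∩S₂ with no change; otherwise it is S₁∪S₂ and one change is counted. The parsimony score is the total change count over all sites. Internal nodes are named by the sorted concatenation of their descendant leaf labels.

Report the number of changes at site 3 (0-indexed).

2

[col 0] MS: children M:{G}, S:{A} ∪→ {A,G}; cost 1
[col 0] LMS: children L:{C}, MS:{A,G} ∪→ {A,C,G}; cost 1
[col 0] LMST: children LMS:{A,C,G}, T:{T} ∪→ {A,C,G,T}; cost 1
[col 1] MS: children M:{A}, S:{T} ∪→ {A,T}; cost 1
[col 1] LMS: children L:{C}, MS:{A,T} ∪→ {A,C,T}; cost 1
[col 1] LMST: children LMS:{A,C,T}, T:{T} ∩→ {T}; cost 0
[col 2] MS: children M:{G}, S:{A} ∪→ {A,G}; cost 1
[col 2] LMS: children L:{T}, MS:{A,G} ∪→ {A,G,T}; cost 1
[col 2] LMST: children LMS:{A,G,T}, T:{T} ∩→ {T}; cost 0
[col 3] MS: children M:{C}, S:{T} ∪→ {C,T}; cost 1
[col 3] LMS: children L:{A}, MS:{C,T} ∪→ {A,C,T}; cost 1
[col 3] LMST: children LMS:{A,C,T}, T:{A} ∩→ {A}; cost 0
[col 4] MS: children M:{A}, S:{T} ∪→ {A,T}; cost 1
[col 4] LMS: children L:{G}, MS:{A,T} ∪→ {A,G,T}; cost 1
[col 4] LMST: children LMS:{A,G,T}, T:{G} ∩→ {G}; cost 0
[col 5] MS: children M:{A}, S:{C} ∪→ {A,C}; cost 1
[col 5] LMS: children L:{T}, MS:{A,C} ∪→ {A,C,T}; cost 1
[col 5] LMST: children LMS:{A,C,T}, T:{A} ∩→ {A}; cost 0
per-site changes: [3, 2, 2, 2, 2, 2]; total = 13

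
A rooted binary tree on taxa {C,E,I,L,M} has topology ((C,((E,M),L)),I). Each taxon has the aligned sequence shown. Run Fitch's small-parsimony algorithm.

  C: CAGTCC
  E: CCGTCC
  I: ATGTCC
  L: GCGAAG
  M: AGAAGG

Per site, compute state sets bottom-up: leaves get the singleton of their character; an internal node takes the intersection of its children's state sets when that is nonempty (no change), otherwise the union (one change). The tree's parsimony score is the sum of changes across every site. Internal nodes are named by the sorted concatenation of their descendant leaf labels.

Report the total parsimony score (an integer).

13

EM@0: {C} ∪ {A} = {A,C} (union, +1)
ELM@0: {A,C} ∪ {G} = {A,C,G} (union, +1)
CELM@0: {C} ∩ {A,C,G} = {C} (intersection, +0)
CEILM@0: {C} ∪ {A} = {A,C} (union, +1)
EM@1: {C} ∪ {G} = {C,G} (union, +1)
ELM@1: {C,G} ∩ {C} = {C} (intersection, +0)
CELM@1: {A} ∪ {C} = {A,C} (union, +1)
CEILM@1: {A,C} ∪ {T} = {A,C,T} (union, +1)
EM@2: {G} ∪ {A} = {A,G} (union, +1)
ELM@2: {A,G} ∩ {G} = {G} (intersection, +0)
CELM@2: {G} ∩ {G} = {G} (intersection, +0)
CEILM@2: {G} ∩ {G} = {G} (intersection, +0)
EM@3: {T} ∪ {A} = {A,T} (union, +1)
ELM@3: {A,T} ∩ {A} = {A} (intersection, +0)
CELM@3: {T} ∪ {A} = {A,T} (union, +1)
CEILM@3: {A,T} ∩ {T} = {T} (intersection, +0)
EM@4: {C} ∪ {G} = {C,G} (union, +1)
ELM@4: {C,G} ∪ {A} = {A,C,G} (union, +1)
CELM@4: {C} ∩ {A,C,G} = {C} (intersection, +0)
CEILM@4: {C} ∩ {C} = {C} (intersection, +0)
EM@5: {C} ∪ {G} = {C,G} (union, +1)
ELM@5: {C,G} ∩ {G} = {G} (intersection, +0)
CELM@5: {C} ∪ {G} = {C,G} (union, +1)
CEILM@5: {C,G} ∩ {C} = {C} (intersection, +0)
per-site changes: [3, 3, 1, 2, 2, 2]; total = 13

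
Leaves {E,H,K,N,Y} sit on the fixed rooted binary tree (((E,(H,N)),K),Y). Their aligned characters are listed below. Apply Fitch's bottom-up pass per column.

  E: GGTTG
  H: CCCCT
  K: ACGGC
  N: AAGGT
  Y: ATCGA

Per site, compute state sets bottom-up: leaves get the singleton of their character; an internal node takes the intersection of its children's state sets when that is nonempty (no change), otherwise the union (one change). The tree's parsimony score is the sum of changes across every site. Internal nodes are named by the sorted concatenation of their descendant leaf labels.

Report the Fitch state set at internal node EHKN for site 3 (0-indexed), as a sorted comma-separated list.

G

site 0, node HN: H={C} ∪ N={A} → {A,C} (+1)
site 0, node EHN: E={G} ∪ HN={A,C} → {A,C,G} (+1)
site 0, node EHKN: EHN={A,C,G} ∩ K={A} → {A} (+0)
site 0, node EHKNY: EHKN={A} ∩ Y={A} → {A} (+0)
site 1, node HN: H={C} ∪ N={A} → {A,C} (+1)
site 1, node EHN: E={G} ∪ HN={A,C} → {A,C,G} (+1)
site 1, node EHKN: EHN={A,C,G} ∩ K={C} → {C} (+0)
site 1, node EHKNY: EHKN={C} ∪ Y={T} → {C,T} (+1)
site 2, node HN: H={C} ∪ N={G} → {C,G} (+1)
site 2, node EHN: E={T} ∪ HN={C,G} → {C,G,T} (+1)
site 2, node EHKN: EHN={C,G,T} ∩ K={G} → {G} (+0)
site 2, node EHKNY: EHKN={G} ∪ Y={C} → {C,G} (+1)
site 3, node HN: H={C} ∪ N={G} → {C,G} (+1)
site 3, node EHN: E={T} ∪ HN={C,G} → {C,G,T} (+1)
site 3, node EHKN: EHN={C,G,T} ∩ K={G} → {G} (+0)
site 3, node EHKNY: EHKN={G} ∩ Y={G} → {G} (+0)
site 4, node HN: H={T} ∩ N={T} → {T} (+0)
site 4, node EHN: E={G} ∪ HN={T} → {G,T} (+1)
site 4, node EHKN: EHN={G,T} ∪ K={C} → {C,G,T} (+1)
site 4, node EHKNY: EHKN={C,G,T} ∪ Y={A} → {A,C,G,T} (+1)
per-site changes: [2, 3, 3, 2, 3]; total = 13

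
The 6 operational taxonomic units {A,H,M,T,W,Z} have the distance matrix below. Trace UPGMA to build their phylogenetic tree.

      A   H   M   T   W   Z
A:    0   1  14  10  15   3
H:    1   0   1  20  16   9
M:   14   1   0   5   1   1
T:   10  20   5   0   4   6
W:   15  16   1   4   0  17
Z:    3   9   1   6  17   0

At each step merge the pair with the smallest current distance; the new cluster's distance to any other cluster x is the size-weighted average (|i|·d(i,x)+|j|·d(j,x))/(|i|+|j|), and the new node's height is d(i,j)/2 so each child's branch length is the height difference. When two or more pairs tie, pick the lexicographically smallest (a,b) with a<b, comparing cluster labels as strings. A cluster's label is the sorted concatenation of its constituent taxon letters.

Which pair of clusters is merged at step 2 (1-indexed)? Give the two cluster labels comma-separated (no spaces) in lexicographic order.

1. join A+H (d=1) ⇒ AH; edges |A|=1/2, |H|=1/2
  updated: d(AH,M)=15/2, d(AH,T)=15, d(AH,W)=31/2, d(AH,Z)=6
2. join M+W (d=1) ⇒ MW; edges |M|=1/2, |W|=1/2
  updated: d(AH,MW)=23/2, d(MW,T)=9/2, d(MW,Z)=9
3. join MW+T (d=9/2) ⇒ MTW; edges |MW|=7/4, |T|=9/4
  updated: d(AH,MTW)=38/3, d(MTW,Z)=8
4. join AH+Z (d=6) ⇒ AHZ; edges |AH|=5/2, |Z|=3
  updated: d(AHZ,MTW)=100/9
5. join AHZ+MTW (d=100/9) ⇒ AHMTWZ; edges |AHZ|=23/9, |MTW|=119/36
final tree: (((A:1/2,H:1/2):5/2,Z:3):23/9,((M:1/2,W:1/2):7/4,T:9/4):119/36)
total length: 625/36

M,W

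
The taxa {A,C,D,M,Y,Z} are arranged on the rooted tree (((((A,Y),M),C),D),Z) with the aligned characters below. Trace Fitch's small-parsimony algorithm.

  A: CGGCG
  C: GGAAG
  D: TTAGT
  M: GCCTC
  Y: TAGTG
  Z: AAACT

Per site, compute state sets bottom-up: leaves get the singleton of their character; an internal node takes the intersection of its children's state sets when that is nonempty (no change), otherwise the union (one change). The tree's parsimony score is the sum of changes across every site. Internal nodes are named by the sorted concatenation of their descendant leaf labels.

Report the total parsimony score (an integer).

16

site 0, node AY: A={C} ∪ Y={T} → {C,T} (+1)
site 0, node AMY: AY={C,T} ∪ M={G} → {C,G,T} (+1)
site 0, node ACMY: AMY={C,G,T} ∩ C={G} → {G} (+0)
site 0, node ACDMY: ACMY={G} ∪ D={T} → {G,T} (+1)
site 0, node ACDMYZ: ACDMY={G,T} ∪ Z={A} → {A,G,T} (+1)
site 1, node AY: A={G} ∪ Y={A} → {A,G} (+1)
site 1, node AMY: AY={A,G} ∪ M={C} → {A,C,G} (+1)
site 1, node ACMY: AMY={A,C,G} ∩ C={G} → {G} (+0)
site 1, node ACDMY: ACMY={G} ∪ D={T} → {G,T} (+1)
site 1, node ACDMYZ: ACDMY={G,T} ∪ Z={A} → {A,G,T} (+1)
site 2, node AY: A={G} ∩ Y={G} → {G} (+0)
site 2, node AMY: AY={G} ∪ M={C} → {C,G} (+1)
site 2, node ACMY: AMY={C,G} ∪ C={A} → {A,C,G} (+1)
site 2, node ACDMY: ACMY={A,C,G} ∩ D={A} → {A} (+0)
site 2, node ACDMYZ: ACDMY={A} ∩ Z={A} → {A} (+0)
site 3, node AY: A={C} ∪ Y={T} → {C,T} (+1)
site 3, node AMY: AY={C,T} ∩ M={T} → {T} (+0)
site 3, node ACMY: AMY={T} ∪ C={A} → {A,T} (+1)
site 3, node ACDMY: ACMY={A,T} ∪ D={G} → {A,G,T} (+1)
site 3, node ACDMYZ: ACDMY={A,G,T} ∪ Z={C} → {A,C,G,T} (+1)
site 4, node AY: A={G} ∩ Y={G} → {G} (+0)
site 4, node AMY: AY={G} ∪ M={C} → {C,G} (+1)
site 4, node ACMY: AMY={C,G} ∩ C={G} → {G} (+0)
site 4, node ACDMY: ACMY={G} ∪ D={T} → {G,T} (+1)
site 4, node ACDMYZ: ACDMY={G,T} ∩ Z={T} → {T} (+0)
per-site changes: [4, 4, 2, 4, 2]; total = 16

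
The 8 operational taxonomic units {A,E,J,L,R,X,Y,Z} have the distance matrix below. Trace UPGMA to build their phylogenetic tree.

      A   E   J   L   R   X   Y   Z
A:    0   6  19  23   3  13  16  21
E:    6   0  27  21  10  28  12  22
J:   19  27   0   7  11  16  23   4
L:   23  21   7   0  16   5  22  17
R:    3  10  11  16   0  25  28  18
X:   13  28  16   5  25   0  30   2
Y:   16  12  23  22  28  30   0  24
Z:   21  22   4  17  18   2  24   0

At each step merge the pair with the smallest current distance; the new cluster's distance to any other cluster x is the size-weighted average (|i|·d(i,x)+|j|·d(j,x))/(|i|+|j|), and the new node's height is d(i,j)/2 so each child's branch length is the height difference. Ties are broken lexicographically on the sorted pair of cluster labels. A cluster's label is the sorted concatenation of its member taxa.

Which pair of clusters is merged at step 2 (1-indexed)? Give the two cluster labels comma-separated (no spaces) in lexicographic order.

A,R

iteration 1: select X,Z (d=2); attach at lengths (1, 1); label the merged cluster XZ
  updated: d(A,XZ)=17, d(E,XZ)=25, d(J,XZ)=10, d(L,XZ)=11, d(R,XZ)=43/2, d(XZ,Y)=27
iteration 2: select A,R (d=3); attach at lengths (3/2, 3/2); label the merged cluster AR
  updated: d(AR,E)=8, d(AR,J)=15, d(AR,L)=39/2, d(AR,XZ)=77/4, d(AR,Y)=22
iteration 3: select J,L (d=7); attach at lengths (7/2, 7/2); label the merged cluster JL
  updated: d(AR,JL)=69/4, d(E,JL)=24, d(JL,XZ)=21/2, d(JL,Y)=45/2
iteration 4: select AR,E (d=8); attach at lengths (5/2, 4); label the merged cluster AER
  updated: d(AER,JL)=39/2, d(AER,XZ)=127/6, d(AER,Y)=56/3
iteration 5: select JL,XZ (d=21/2); attach at lengths (7/4, 17/4); label the merged cluster JLXZ
  updated: d(AER,JLXZ)=61/3, d(JLXZ,Y)=99/4
iteration 6: select AER,Y (d=56/3); attach at lengths (16/3, 28/3); label the merged cluster AERY
  updated: d(AERY,JLXZ)=343/16
iteration 7: select AERY,JLXZ (d=343/16); attach at lengths (133/96, 175/32); label the merged cluster AEJLRXYZ
final tree: ((((A:3/2,R:3/2):5/2,E:4):16/3,Y:28/3):133/96,((J:7/2,L:7/2):7/4,(X:1,Z:1):17/4):175/32)
total length: 2209/48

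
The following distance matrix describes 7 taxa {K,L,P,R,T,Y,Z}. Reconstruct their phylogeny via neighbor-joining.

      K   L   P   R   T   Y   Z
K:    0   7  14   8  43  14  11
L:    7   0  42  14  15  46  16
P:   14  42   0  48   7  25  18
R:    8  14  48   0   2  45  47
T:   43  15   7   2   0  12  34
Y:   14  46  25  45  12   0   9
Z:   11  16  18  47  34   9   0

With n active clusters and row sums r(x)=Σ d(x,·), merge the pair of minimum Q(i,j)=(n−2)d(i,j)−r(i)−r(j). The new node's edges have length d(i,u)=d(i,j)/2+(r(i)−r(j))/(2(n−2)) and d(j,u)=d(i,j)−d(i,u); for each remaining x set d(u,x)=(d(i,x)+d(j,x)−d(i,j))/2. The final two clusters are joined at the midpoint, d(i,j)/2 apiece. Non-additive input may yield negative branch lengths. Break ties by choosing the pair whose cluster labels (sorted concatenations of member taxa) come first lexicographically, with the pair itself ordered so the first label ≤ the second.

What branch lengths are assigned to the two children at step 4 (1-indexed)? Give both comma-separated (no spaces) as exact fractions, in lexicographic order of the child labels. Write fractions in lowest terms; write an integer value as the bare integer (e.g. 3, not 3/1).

-17/8,89/8

step 1: merge (R,T) at d=2, Q=-267; branch lengths R→61/10, T→-41/10; new cluster RT
  updated: d(K,RT)=49/2, d(L,RT)=27/2, d(P,RT)=53/2, d(RT,Y)=55/2, d(RT,Z)=79/2
step 2: merge (L,RT) at d=27/2, Q=-202; branch lengths L→47/8, RT→61/8; new cluster LRT
  updated: d(K,LRT)=9, d(LRT,P)=55/2, d(LRT,Y)=30, d(LRT,Z)=21
step 3: merge (Y,Z) at d=9, Q=-110; branch lengths Y→23/3, Z→4/3; new cluster YZ
  updated: d(K,YZ)=8, d(LRT,YZ)=21, d(P,YZ)=17
step 4: merge (K,LRT) at d=9, Q=-141/2; branch lengths K→-17/8, LRT→89/8; new cluster KLRT
  updated: d(KLRT,P)=65/4, d(KLRT,YZ)=10
step 5: merge (KLRT,P) at d=65/4, Q=-173/4; branch lengths KLRT→37/8, P→93/8; new cluster KLPRT
  updated: d(KLPRT,YZ)=43/8
step 6: merge (KLPRT,YZ) at d=43/8; branch lengths KLPRT→43/16, YZ→43/16; new cluster KLPRTYZ
final tree: (((K:-17/8,(L:47/8,(R:61/10,T:-41/10):61/8):89/8):37/8,P:93/8):43/16,(Y:23/3,Z:4/3):43/16)
total length: 441/8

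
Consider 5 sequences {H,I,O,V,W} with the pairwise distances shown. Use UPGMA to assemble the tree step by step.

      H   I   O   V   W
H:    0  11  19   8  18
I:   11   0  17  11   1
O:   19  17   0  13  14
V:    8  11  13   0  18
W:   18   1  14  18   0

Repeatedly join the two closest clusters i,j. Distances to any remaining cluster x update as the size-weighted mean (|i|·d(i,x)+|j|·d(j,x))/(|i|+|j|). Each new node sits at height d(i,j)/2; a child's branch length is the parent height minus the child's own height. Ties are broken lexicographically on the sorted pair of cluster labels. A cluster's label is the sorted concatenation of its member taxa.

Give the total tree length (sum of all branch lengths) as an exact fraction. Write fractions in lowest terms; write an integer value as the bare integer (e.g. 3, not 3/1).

55/2

iteration 1: select I,W (d=1); attach at lengths (1/2, 1/2); label the merged cluster IW
  updated: d(H,IW)=29/2, d(IW,O)=31/2, d(IW,V)=29/2
iteration 2: select H,V (d=8); attach at lengths (4, 4); label the merged cluster HV
  updated: d(HV,IW)=29/2, d(HV,O)=16
iteration 3: select HV,IW (d=29/2); attach at lengths (13/4, 27/4); label the merged cluster HIVW
  updated: d(HIVW,O)=63/4
iteration 4: select HIVW,O (d=63/4); attach at lengths (5/8, 63/8); label the merged cluster HIOVW
final tree: (((H:4,V:4):13/4,(I:1/2,W:1/2):27/4):5/8,O:63/8)
total length: 55/2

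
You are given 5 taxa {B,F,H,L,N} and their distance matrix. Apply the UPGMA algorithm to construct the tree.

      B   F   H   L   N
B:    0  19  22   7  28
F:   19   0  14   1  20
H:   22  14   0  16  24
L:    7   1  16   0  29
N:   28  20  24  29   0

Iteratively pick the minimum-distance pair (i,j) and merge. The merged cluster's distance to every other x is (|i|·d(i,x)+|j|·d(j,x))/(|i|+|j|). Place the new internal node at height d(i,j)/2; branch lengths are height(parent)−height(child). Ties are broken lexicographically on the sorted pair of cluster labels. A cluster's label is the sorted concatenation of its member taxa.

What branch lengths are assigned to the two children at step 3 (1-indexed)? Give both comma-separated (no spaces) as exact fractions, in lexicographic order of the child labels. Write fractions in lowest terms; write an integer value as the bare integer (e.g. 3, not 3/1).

13/6,26/3

1. join F+L (d=1) ⇒ FL; edges |F|=1/2, |L|=1/2
  updated: d(B,FL)=13, d(FL,H)=15, d(FL,N)=49/2
2. join B+FL (d=13) ⇒ BFL; edges |B|=13/2, |FL|=6
  updated: d(BFL,H)=52/3, d(BFL,N)=77/3
3. join BFL+H (d=52/3) ⇒ BFHL; edges |BFL|=13/6, |H|=26/3
  updated: d(BFHL,N)=101/4
4. join BFHL+N (d=101/4) ⇒ BFHLN; edges |BFHL|=95/24, |N|=101/8
final tree: (((B:13/2,(F:1/2,L:1/2):6):13/6,H:26/3):95/24,N:101/8)
total length: 491/12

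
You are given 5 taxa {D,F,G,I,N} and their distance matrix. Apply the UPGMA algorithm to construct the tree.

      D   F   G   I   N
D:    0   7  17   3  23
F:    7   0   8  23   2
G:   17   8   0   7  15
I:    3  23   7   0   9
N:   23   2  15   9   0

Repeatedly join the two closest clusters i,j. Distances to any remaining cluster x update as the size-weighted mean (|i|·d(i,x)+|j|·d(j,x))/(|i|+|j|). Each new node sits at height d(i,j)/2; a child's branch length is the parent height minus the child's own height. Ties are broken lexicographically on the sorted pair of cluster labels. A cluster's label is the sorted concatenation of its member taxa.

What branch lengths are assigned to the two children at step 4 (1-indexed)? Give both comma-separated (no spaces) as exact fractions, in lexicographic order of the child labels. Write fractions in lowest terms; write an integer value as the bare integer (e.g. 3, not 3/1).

step 1: merge (F,N) at d=2; branch lengths F→1, N→1; new cluster FN
  updated: d(D,FN)=15, d(FN,G)=23/2, d(FN,I)=16
step 2: merge (D,I) at d=3; branch lengths D→3/2, I→3/2; new cluster DI
  updated: d(DI,FN)=31/2, d(DI,G)=12
step 3: merge (FN,G) at d=23/2; branch lengths FN→19/4, G→23/4; new cluster FGN
  updated: d(DI,FGN)=43/3
step 4: merge (DI,FGN) at d=43/3; branch lengths DI→17/3, FGN→17/12; new cluster DFGIN
final tree: ((D:3/2,I:3/2):17/3,((F:1,N:1):19/4,G:23/4):17/12)
total length: 271/12

17/3,17/12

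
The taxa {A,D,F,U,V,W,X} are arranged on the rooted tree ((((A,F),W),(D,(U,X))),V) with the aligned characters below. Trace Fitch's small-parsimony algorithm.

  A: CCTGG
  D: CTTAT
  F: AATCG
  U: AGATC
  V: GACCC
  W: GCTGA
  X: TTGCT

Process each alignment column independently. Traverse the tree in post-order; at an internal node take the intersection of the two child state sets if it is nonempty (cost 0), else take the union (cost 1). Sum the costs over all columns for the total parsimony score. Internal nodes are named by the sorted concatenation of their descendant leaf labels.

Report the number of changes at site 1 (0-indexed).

4

[col 0] AF: children A:{C}, F:{A} ∪→ {A,C}; cost 1
[col 0] AFW: children AF:{A,C}, W:{G} ∪→ {A,C,G}; cost 1
[col 0] UX: children U:{A}, X:{T} ∪→ {A,T}; cost 1
[col 0] DUX: children D:{C}, UX:{A,T} ∪→ {A,C,T}; cost 1
[col 0] ADFUWX: children AFW:{A,C,G}, DUX:{A,C,T} ∩→ {A,C}; cost 0
[col 0] ADFUVWX: children ADFUWX:{A,C}, V:{G} ∪→ {A,C,G}; cost 1
[col 1] AF: children A:{C}, F:{A} ∪→ {A,C}; cost 1
[col 1] AFW: children AF:{A,C}, W:{C} ∩→ {C}; cost 0
[col 1] UX: children U:{G}, X:{T} ∪→ {G,T}; cost 1
[col 1] DUX: children D:{T}, UX:{G,T} ∩→ {T}; cost 0
[col 1] ADFUWX: children AFW:{C}, DUX:{T} ∪→ {C,T}; cost 1
[col 1] ADFUVWX: children ADFUWX:{C,T}, V:{A} ∪→ {A,C,T}; cost 1
[col 2] AF: children A:{T}, F:{T} ∩→ {T}; cost 0
[col 2] AFW: children AF:{T}, W:{T} ∩→ {T}; cost 0
[col 2] UX: children U:{A}, X:{G} ∪→ {A,G}; cost 1
[col 2] DUX: children D:{T}, UX:{A,G} ∪→ {A,G,T}; cost 1
[col 2] ADFUWX: children AFW:{T}, DUX:{A,G,T} ∩→ {T}; cost 0
[col 2] ADFUVWX: children ADFUWX:{T}, V:{C} ∪→ {C,T}; cost 1
[col 3] AF: children A:{G}, F:{C} ∪→ {C,G}; cost 1
[col 3] AFW: children AF:{C,G}, W:{G} ∩→ {G}; cost 0
[col 3] UX: children U:{T}, X:{C} ∪→ {C,T}; cost 1
[col 3] DUX: children D:{A}, UX:{C,T} ∪→ {A,C,T}; cost 1
[col 3] ADFUWX: children AFW:{G}, DUX:{A,C,T} ∪→ {A,C,G,T}; cost 1
[col 3] ADFUVWX: children ADFUWX:{A,C,G,T}, V:{C} ∩→ {C}; cost 0
[col 4] AF: children A:{G}, F:{G} ∩→ {G}; cost 0
[col 4] AFW: children AF:{G}, W:{A} ∪→ {A,G}; cost 1
[col 4] UX: children U:{C}, X:{T} ∪→ {C,T}; cost 1
[col 4] DUX: children D:{T}, UX:{C,T} ∩→ {T}; cost 0
[col 4] ADFUWX: children AFW:{A,G}, DUX:{T} ∪→ {A,G,T}; cost 1
[col 4] ADFUVWX: children ADFUWX:{A,G,T}, V:{C} ∪→ {A,C,G,T}; cost 1
per-site changes: [5, 4, 3, 4, 4]; total = 20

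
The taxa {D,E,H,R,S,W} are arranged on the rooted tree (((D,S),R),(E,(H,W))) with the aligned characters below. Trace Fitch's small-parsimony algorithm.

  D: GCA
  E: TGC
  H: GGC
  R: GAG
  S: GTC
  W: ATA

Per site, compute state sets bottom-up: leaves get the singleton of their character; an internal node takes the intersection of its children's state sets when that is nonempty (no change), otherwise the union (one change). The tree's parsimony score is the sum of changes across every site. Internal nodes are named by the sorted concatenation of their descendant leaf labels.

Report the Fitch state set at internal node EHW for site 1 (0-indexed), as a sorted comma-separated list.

G

DS@0: {G} ∩ {G} = {G} (intersection, +0)
DRS@0: {G} ∩ {G} = {G} (intersection, +0)
HW@0: {G} ∪ {A} = {A,G} (union, +1)
EHW@0: {T} ∪ {A,G} = {A,G,T} (union, +1)
DEHRSW@0: {G} ∩ {A,G,T} = {G} (intersection, +0)
DS@1: {C} ∪ {T} = {C,T} (union, +1)
DRS@1: {C,T} ∪ {A} = {A,C,T} (union, +1)
HW@1: {G} ∪ {T} = {G,T} (union, +1)
EHW@1: {G} ∩ {G,T} = {G} (intersection, +0)
DEHRSW@1: {A,C,T} ∪ {G} = {A,C,G,T} (union, +1)
DS@2: {A} ∪ {C} = {A,C} (union, +1)
DRS@2: {A,C} ∪ {G} = {A,C,G} (union, +1)
HW@2: {C} ∪ {A} = {A,C} (union, +1)
EHW@2: {C} ∩ {A,C} = {C} (intersection, +0)
DEHRSW@2: {A,C,G} ∩ {C} = {C} (intersection, +0)
per-site changes: [2, 4, 3]; total = 9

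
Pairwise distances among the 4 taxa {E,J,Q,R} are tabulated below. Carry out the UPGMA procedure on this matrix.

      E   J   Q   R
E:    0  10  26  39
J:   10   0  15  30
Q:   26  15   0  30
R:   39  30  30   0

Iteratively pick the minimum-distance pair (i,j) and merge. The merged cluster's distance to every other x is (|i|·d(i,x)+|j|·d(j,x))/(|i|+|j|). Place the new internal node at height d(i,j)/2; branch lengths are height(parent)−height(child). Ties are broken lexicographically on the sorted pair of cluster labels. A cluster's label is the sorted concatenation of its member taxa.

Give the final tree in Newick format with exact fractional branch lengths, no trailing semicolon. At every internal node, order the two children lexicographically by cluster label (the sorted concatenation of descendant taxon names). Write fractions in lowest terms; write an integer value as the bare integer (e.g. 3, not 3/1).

(((E:5,J:5):21/4,Q:41/4):25/4,R:33/2)

iteration 1: select E,J (d=10); attach at lengths (5, 5); label the merged cluster EJ
  updated: d(EJ,Q)=41/2, d(EJ,R)=69/2
iteration 2: select EJ,Q (d=41/2); attach at lengths (21/4, 41/4); label the merged cluster EJQ
  updated: d(EJQ,R)=33
iteration 3: select EJQ,R (d=33); attach at lengths (25/4, 33/2); label the merged cluster EJQR
final tree: (((E:5,J:5):21/4,Q:41/4):25/4,R:33/2)
total length: 193/4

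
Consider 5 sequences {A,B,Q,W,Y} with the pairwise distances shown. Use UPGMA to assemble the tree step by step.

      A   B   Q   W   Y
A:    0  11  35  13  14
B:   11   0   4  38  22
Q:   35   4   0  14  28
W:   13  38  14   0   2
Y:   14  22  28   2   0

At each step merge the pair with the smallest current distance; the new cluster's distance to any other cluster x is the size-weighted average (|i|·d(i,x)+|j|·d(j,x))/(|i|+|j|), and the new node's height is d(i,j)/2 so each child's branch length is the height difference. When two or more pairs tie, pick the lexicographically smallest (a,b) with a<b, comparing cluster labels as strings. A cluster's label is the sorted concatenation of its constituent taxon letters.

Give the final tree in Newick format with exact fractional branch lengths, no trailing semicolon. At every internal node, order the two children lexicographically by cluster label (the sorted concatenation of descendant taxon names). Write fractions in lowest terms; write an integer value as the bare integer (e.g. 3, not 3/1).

1. join W+Y (d=2) ⇒ WY; edges |W|=1, |Y|=1
  updated: d(A,WY)=27/2, d(B,WY)=30, d(Q,WY)=21
2. join B+Q (d=4) ⇒ BQ; edges |B|=2, |Q|=2
  updated: d(A,BQ)=23, d(BQ,WY)=51/2
3. join A+WY (d=27/2) ⇒ AWY; edges |A|=27/4, |WY|=23/4
  updated: d(AWY,BQ)=74/3
4. join AWY+BQ (d=74/3) ⇒ ABQWY; edges |AWY|=67/12, |BQ|=31/3
final tree: ((A:27/4,(W:1,Y:1):23/4):67/12,(B:2,Q:2):31/3)
total length: 413/12

((A:27/4,(W:1,Y:1):23/4):67/12,(B:2,Q:2):31/3)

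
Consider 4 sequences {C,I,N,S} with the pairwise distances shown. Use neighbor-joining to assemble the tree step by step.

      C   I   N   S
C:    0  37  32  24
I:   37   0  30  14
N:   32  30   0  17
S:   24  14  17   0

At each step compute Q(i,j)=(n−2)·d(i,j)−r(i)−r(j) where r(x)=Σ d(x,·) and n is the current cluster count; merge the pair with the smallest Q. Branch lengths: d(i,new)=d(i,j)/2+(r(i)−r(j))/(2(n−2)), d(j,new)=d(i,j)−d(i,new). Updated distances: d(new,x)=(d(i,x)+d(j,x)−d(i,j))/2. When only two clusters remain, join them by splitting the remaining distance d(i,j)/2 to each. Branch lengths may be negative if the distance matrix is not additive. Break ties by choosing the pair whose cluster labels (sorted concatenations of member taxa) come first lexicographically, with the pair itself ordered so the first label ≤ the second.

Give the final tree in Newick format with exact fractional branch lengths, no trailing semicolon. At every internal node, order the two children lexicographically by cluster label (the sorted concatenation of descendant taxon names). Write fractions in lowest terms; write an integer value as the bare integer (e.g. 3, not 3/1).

(((C:39/2,N:25/2):4,I:27/2):1/4,S:1/4)

1. join C+N (d=32, Q=-108) ⇒ CN; edges |C|=39/2, |N|=25/2
  updated: d(CN,I)=35/2, d(CN,S)=9/2
2. join CN+I (d=35/2, Q=-36) ⇒ CIN; edges |CN|=4, |I|=27/2
  updated: d(CIN,S)=1/2
3. join CIN+S (d=1/2) ⇒ CINS; edges |CIN|=1/4, |S|=1/4
final tree: (((C:39/2,N:25/2):4,I:27/2):1/4,S:1/4)
total length: 50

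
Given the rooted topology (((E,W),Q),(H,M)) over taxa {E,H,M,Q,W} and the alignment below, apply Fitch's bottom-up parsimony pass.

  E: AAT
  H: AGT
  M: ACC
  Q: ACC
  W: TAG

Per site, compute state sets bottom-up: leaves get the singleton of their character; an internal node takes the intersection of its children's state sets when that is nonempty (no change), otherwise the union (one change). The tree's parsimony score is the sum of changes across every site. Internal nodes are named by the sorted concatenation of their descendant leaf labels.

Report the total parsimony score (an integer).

6

EW@0: {A} ∪ {T} = {A,T} (union, +1)
EQW@0: {A,T} ∩ {A} = {A} (intersection, +0)
HM@0: {A} ∩ {A} = {A} (intersection, +0)
EHMQW@0: {A} ∩ {A} = {A} (intersection, +0)
EW@1: {A} ∩ {A} = {A} (intersection, +0)
EQW@1: {A} ∪ {C} = {A,C} (union, +1)
HM@1: {G} ∪ {C} = {C,G} (union, +1)
EHMQW@1: {A,C} ∩ {C,G} = {C} (intersection, +0)
EW@2: {T} ∪ {G} = {G,T} (union, +1)
EQW@2: {G,T} ∪ {C} = {C,G,T} (union, +1)
HM@2: {T} ∪ {C} = {C,T} (union, +1)
EHMQW@2: {C,G,T} ∩ {C,T} = {C,T} (intersection, +0)
per-site changes: [1, 2, 3]; total = 6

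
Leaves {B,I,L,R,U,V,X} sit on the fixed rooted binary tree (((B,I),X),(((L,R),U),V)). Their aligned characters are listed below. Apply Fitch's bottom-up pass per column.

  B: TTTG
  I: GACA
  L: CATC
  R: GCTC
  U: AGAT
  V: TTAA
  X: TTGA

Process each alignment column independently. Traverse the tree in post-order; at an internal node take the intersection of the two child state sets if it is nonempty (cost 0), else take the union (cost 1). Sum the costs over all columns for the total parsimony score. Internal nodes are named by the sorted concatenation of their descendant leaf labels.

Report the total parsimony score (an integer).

15

BI@0: {T} ∪ {G} = {G,T} (union, +1)
BIX@0: {G,T} ∩ {T} = {T} (intersection, +0)
LR@0: {C} ∪ {G} = {C,G} (union, +1)
LRU@0: {C,G} ∪ {A} = {A,C,G} (union, +1)
LRUV@0: {A,C,G} ∪ {T} = {A,C,G,T} (union, +1)
BILRUVX@0: {T} ∩ {A,C,G,T} = {T} (intersection, +0)
BI@1: {T} ∪ {A} = {A,T} (union, +1)
BIX@1: {A,T} ∩ {T} = {T} (intersection, +0)
LR@1: {A} ∪ {C} = {A,C} (union, +1)
LRU@1: {A,C} ∪ {G} = {A,C,G} (union, +1)
LRUV@1: {A,C,G} ∪ {T} = {A,C,G,T} (union, +1)
BILRUVX@1: {T} ∩ {A,C,G,T} = {T} (intersection, +0)
BI@2: {T} ∪ {C} = {C,T} (union, +1)
BIX@2: {C,T} ∪ {G} = {C,G,T} (union, +1)
LR@2: {T} ∩ {T} = {T} (intersection, +0)
LRU@2: {T} ∪ {A} = {A,T} (union, +1)
LRUV@2: {A,T} ∩ {A} = {A} (intersection, +0)
BILRUVX@2: {C,G,T} ∪ {A} = {A,C,G,T} (union, +1)
BI@3: {G} ∪ {A} = {A,G} (union, +1)
BIX@3: {A,G} ∩ {A} = {A} (intersection, +0)
LR@3: {C} ∩ {C} = {C} (intersection, +0)
LRU@3: {C} ∪ {T} = {C,T} (union, +1)
LRUV@3: {C,T} ∪ {A} = {A,C,T} (union, +1)
BILRUVX@3: {A} ∩ {A,C,T} = {A} (intersection, +0)
per-site changes: [4, 4, 4, 3]; total = 15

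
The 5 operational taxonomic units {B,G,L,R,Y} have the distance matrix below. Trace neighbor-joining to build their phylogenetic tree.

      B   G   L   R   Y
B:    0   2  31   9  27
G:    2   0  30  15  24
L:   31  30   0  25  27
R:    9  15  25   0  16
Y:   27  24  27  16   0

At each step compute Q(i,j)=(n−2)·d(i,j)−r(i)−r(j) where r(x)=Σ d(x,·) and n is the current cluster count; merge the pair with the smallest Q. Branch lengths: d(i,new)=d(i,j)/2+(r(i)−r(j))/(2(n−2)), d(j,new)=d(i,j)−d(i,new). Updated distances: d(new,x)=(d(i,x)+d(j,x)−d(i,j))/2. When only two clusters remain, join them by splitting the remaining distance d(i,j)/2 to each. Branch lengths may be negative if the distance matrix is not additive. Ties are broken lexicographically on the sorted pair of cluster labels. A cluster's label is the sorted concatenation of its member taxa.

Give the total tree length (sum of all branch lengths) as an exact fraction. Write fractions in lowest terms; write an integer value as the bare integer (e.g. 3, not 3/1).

179/4

iteration 1: select B,G (d=2, Q=-134); attach at lengths (2/3, 4/3); label the merged cluster BG
  updated: d(BG,L)=59/2, d(BG,R)=11, d(BG,Y)=49/2
iteration 2: select BG,R (d=11, Q=-95); attach at lengths (35/4, 9/4); label the merged cluster BGR
  updated: d(BGR,L)=87/4, d(BGR,Y)=59/4
iteration 3: select BGR,L (d=87/4, Q=-127/2); attach at lengths (19/4, 17); label the merged cluster BGLR
  updated: d(BGLR,Y)=10
iteration 4: select BGLR,Y (d=10); attach at lengths (5, 5); label the merged cluster BGLRY
final tree: ((((B:2/3,G:4/3):35/4,R:9/4):19/4,L:17):5,Y:5)
total length: 179/4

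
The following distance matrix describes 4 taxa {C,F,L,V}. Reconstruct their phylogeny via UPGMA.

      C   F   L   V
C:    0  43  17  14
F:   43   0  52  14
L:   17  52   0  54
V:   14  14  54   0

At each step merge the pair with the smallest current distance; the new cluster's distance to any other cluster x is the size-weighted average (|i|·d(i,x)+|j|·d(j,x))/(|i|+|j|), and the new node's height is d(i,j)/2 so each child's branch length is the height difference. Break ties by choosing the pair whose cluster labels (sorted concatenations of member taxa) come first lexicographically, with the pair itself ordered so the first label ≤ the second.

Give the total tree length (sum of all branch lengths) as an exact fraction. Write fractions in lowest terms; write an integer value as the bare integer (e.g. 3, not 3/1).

249/4

step 1: merge (C,V) at d=14; branch lengths C→7, V→7; new cluster CV
  updated: d(CV,F)=57/2, d(CV,L)=71/2
step 2: merge (CV,F) at d=57/2; branch lengths CV→29/4, F→57/4; new cluster CFV
  updated: d(CFV,L)=41
step 3: merge (CFV,L) at d=41; branch lengths CFV→25/4, L→41/2; new cluster CFLV
final tree: (((C:7,V:7):29/4,F:57/4):25/4,L:41/2)
total length: 249/4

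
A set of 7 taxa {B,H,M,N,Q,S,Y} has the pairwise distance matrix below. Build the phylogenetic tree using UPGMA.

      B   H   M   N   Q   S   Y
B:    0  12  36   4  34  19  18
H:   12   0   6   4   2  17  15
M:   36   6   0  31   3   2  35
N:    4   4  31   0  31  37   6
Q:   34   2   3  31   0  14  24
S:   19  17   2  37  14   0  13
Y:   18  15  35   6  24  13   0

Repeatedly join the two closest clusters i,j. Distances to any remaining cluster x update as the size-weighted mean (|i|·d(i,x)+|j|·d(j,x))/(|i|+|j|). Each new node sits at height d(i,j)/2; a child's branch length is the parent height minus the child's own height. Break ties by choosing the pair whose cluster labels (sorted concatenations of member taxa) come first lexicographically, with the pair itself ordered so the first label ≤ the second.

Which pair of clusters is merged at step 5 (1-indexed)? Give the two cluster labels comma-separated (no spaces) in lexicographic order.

iteration 1: select H,Q (d=2); attach at lengths (1, 1); label the merged cluster HQ
  updated: d(B,HQ)=23, d(HQ,M)=9/2, d(HQ,N)=35/2, d(HQ,S)=31/2, d(HQ,Y)=39/2
iteration 2: select M,S (d=2); attach at lengths (1, 1); label the merged cluster MS
  updated: d(B,MS)=55/2, d(HQ,MS)=10, d(MS,N)=34, d(MS,Y)=24
iteration 3: select B,N (d=4); attach at lengths (2, 2); label the merged cluster BN
  updated: d(BN,HQ)=81/4, d(BN,MS)=123/4, d(BN,Y)=12
iteration 4: select HQ,MS (d=10); attach at lengths (4, 4); label the merged cluster HMQS
  updated: d(BN,HMQS)=51/2, d(HMQS,Y)=87/4
iteration 5: select BN,Y (d=12); attach at lengths (4, 6); label the merged cluster BNY
  updated: d(BNY,HMQS)=97/4
iteration 6: select BNY,HMQS (d=97/4); attach at lengths (49/8, 57/8); label the merged cluster BHMNQSY
final tree: (((B:2,N:2):4,Y:6):49/8,((H:1,Q:1):4,(M:1,S:1):4):57/8)
total length: 157/4

BN,Y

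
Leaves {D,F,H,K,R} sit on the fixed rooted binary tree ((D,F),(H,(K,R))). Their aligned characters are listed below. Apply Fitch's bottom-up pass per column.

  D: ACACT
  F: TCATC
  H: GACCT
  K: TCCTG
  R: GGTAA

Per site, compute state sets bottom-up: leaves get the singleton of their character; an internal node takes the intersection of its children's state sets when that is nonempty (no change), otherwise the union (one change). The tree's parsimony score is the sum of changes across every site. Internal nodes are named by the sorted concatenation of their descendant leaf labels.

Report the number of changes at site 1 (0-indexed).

[col 0] DF: children D:{A}, F:{T} ∪→ {A,T}; cost 1
[col 0] KR: children K:{T}, R:{G} ∪→ {G,T}; cost 1
[col 0] HKR: children H:{G}, KR:{G,T} ∩→ {G}; cost 0
[col 0] DFHKR: children DF:{A,T}, HKR:{G} ∪→ {A,G,T}; cost 1
[col 1] DF: children D:{C}, F:{C} ∩→ {C}; cost 0
[col 1] KR: children K:{C}, R:{G} ∪→ {C,G}; cost 1
[col 1] HKR: children H:{A}, KR:{C,G} ∪→ {A,C,G}; cost 1
[col 1] DFHKR: children DF:{C}, HKR:{A,C,G} ∩→ {C}; cost 0
[col 2] DF: children D:{A}, F:{A} ∩→ {A}; cost 0
[col 2] KR: children K:{C}, R:{T} ∪→ {C,T}; cost 1
[col 2] HKR: children H:{C}, KR:{C,T} ∩→ {C}; cost 0
[col 2] DFHKR: children DF:{A}, HKR:{C} ∪→ {A,C}; cost 1
[col 3] DF: children D:{C}, F:{T} ∪→ {C,T}; cost 1
[col 3] KR: children K:{T}, R:{A} ∪→ {A,T}; cost 1
[col 3] HKR: children H:{C}, KR:{A,T} ∪→ {A,C,T}; cost 1
[col 3] DFHKR: children DF:{C,T}, HKR:{A,C,T} ∩→ {C,T}; cost 0
[col 4] DF: children D:{T}, F:{C} ∪→ {C,T}; cost 1
[col 4] KR: children K:{G}, R:{A} ∪→ {A,G}; cost 1
[col 4] HKR: children H:{T}, KR:{A,G} ∪→ {A,G,T}; cost 1
[col 4] DFHKR: children DF:{C,T}, HKR:{A,G,T} ∩→ {T}; cost 0
per-site changes: [3, 2, 2, 3, 3]; total = 13

2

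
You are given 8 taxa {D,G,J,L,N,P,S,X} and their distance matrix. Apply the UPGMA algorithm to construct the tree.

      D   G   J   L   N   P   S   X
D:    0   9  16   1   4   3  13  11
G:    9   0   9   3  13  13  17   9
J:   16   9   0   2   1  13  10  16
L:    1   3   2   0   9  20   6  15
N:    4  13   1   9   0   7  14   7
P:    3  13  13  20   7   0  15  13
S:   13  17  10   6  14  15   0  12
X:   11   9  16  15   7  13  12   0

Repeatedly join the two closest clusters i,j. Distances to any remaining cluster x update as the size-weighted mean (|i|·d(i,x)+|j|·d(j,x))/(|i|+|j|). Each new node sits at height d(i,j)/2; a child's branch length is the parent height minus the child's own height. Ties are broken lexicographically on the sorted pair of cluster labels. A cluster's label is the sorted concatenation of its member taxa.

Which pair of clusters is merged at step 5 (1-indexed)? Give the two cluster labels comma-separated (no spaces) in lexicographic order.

DGJLN,P

step 1: merge (D,L) at d=1; branch lengths D→1/2, L→1/2; new cluster DL
  updated: d(DL,G)=6, d(DL,J)=9, d(DL,N)=13/2, d(DL,P)=23/2, d(DL,S)=19/2, d(DL,X)=13
step 2: merge (J,N) at d=1; branch lengths J→1/2, N→1/2; new cluster JN
  updated: d(DL,JN)=31/4, d(G,JN)=11, d(JN,P)=10, d(JN,S)=12, d(JN,X)=23/2
step 3: merge (DL,G) at d=6; branch lengths DL→5/2, G→3; new cluster DGL
  updated: d(DGL,JN)=53/6, d(DGL,P)=12, d(DGL,S)=12, d(DGL,X)=35/3
step 4: merge (DGL,JN) at d=53/6; branch lengths DGL→17/12, JN→47/12; new cluster DGJLN
  updated: d(DGJLN,P)=56/5, d(DGJLN,S)=12, d(DGJLN,X)=58/5
step 5: merge (DGJLN,P) at d=56/5; branch lengths DGJLN→71/60, P→28/5; new cluster DGJLNP
  updated: d(DGJLNP,S)=25/2, d(DGJLNP,X)=71/6
step 6: merge (DGJLNP,X) at d=71/6; branch lengths DGJLNP→19/60, X→71/12; new cluster DGJLNPX
  updated: d(DGJLNPX,S)=87/7
step 7: merge (DGJLNPX,S) at d=87/7; branch lengths DGJLNPX→25/84, S→87/14; new cluster DGJLNPSX
final tree: ((((((D:1/2,L:1/2):5/2,G:3):17/12,(J:1/2,N:1/2):47/12):71/60,P:28/5):19/60,X:71/12):25/84,S:87/14)
total length: 3398/105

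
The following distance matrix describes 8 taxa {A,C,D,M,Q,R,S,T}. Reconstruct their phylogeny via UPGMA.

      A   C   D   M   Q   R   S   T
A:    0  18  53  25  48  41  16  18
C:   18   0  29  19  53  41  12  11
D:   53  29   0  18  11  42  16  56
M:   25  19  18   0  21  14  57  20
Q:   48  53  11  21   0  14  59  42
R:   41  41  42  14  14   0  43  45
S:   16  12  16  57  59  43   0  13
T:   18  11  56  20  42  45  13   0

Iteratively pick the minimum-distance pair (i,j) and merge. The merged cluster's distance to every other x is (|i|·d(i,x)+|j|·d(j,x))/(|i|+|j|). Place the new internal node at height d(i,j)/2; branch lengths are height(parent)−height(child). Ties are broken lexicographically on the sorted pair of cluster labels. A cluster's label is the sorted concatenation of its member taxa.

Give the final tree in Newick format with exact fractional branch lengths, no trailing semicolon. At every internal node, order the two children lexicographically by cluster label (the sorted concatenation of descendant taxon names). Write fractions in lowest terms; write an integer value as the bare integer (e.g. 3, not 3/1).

iteration 1: select C,T (d=11); attach at lengths (11/2, 11/2); label the merged cluster CT
  updated: d(A,CT)=18, d(CT,D)=85/2, d(CT,M)=39/2, d(CT,Q)=95/2, d(CT,R)=43, d(CT,S)=25/2
iteration 2: select D,Q (d=11); attach at lengths (11/2, 11/2); label the merged cluster DQ
  updated: d(A,DQ)=101/2, d(CT,DQ)=45, d(DQ,M)=39/2, d(DQ,R)=28, d(DQ,S)=75/2
iteration 3: select CT,S (d=25/2); attach at lengths (3/4, 25/4); label the merged cluster CST
  updated: d(A,CST)=52/3, d(CST,DQ)=85/2, d(CST,M)=32, d(CST,R)=43
iteration 4: select M,R (d=14); attach at lengths (7, 7); label the merged cluster MR
  updated: d(A,MR)=33, d(CST,MR)=75/2, d(DQ,MR)=95/4
iteration 5: select A,CST (d=52/3); attach at lengths (26/3, 29/12); label the merged cluster ACST
  updated: d(ACST,DQ)=89/2, d(ACST,MR)=291/8
iteration 6: select DQ,MR (d=95/4); attach at lengths (51/8, 39/8); label the merged cluster DMQR
  updated: d(ACST,DMQR)=647/16
iteration 7: select ACST,DMQR (d=647/16); attach at lengths (1109/96, 267/32); label the merged cluster ACDMQRST
final tree: ((A:26/3,((C:11/2,T:11/2):3/4,S:25/4):29/12):1109/96,((D:11/2,Q:11/2):51/8,(M:7,R:7):39/8):267/32)
total length: 4091/48

((A:26/3,((C:11/2,T:11/2):3/4,S:25/4):29/12):1109/96,((D:11/2,Q:11/2):51/8,(M:7,R:7):39/8):267/32)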